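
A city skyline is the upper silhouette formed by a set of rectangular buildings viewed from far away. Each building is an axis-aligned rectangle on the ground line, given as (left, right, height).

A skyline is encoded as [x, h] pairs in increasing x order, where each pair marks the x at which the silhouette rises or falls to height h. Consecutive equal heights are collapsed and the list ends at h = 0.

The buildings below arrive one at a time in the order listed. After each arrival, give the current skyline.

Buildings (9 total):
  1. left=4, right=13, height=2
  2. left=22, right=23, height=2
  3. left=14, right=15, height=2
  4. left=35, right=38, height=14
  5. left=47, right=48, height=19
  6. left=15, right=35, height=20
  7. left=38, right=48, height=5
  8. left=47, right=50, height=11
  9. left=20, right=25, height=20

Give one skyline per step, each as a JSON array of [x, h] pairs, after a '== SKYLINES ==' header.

== SKYLINES ==
[[4,2],[13,0]]
[[4,2],[13,0],[22,2],[23,0]]
[[4,2],[13,0],[14,2],[15,0],[22,2],[23,0]]
[[4,2],[13,0],[14,2],[15,0],[22,2],[23,0],[35,14],[38,0]]
[[4,2],[13,0],[14,2],[15,0],[22,2],[23,0],[35,14],[38,0],[47,19],[48,0]]
[[4,2],[13,0],[14,2],[15,20],[35,14],[38,0],[47,19],[48,0]]
[[4,2],[13,0],[14,2],[15,20],[35,14],[38,5],[47,19],[48,0]]
[[4,2],[13,0],[14,2],[15,20],[35,14],[38,5],[47,19],[48,11],[50,0]]
[[4,2],[13,0],[14,2],[15,20],[35,14],[38,5],[47,19],[48,11],[50,0]]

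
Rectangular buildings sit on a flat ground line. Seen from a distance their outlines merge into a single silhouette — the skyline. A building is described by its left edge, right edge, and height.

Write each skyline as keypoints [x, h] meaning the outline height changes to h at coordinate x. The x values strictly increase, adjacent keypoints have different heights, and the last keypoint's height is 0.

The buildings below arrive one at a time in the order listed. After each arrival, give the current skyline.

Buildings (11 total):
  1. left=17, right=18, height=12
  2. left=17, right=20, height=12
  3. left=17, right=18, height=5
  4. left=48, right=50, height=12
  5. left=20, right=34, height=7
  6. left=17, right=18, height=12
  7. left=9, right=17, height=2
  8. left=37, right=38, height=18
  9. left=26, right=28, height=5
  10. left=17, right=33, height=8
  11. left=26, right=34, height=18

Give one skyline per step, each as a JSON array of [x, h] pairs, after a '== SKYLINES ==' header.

== SKYLINES ==
[[17,12],[18,0]]
[[17,12],[20,0]]
[[17,12],[20,0]]
[[17,12],[20,0],[48,12],[50,0]]
[[17,12],[20,7],[34,0],[48,12],[50,0]]
[[17,12],[20,7],[34,0],[48,12],[50,0]]
[[9,2],[17,12],[20,7],[34,0],[48,12],[50,0]]
[[9,2],[17,12],[20,7],[34,0],[37,18],[38,0],[48,12],[50,0]]
[[9,2],[17,12],[20,7],[34,0],[37,18],[38,0],[48,12],[50,0]]
[[9,2],[17,12],[20,8],[33,7],[34,0],[37,18],[38,0],[48,12],[50,0]]
[[9,2],[17,12],[20,8],[26,18],[34,0],[37,18],[38,0],[48,12],[50,0]]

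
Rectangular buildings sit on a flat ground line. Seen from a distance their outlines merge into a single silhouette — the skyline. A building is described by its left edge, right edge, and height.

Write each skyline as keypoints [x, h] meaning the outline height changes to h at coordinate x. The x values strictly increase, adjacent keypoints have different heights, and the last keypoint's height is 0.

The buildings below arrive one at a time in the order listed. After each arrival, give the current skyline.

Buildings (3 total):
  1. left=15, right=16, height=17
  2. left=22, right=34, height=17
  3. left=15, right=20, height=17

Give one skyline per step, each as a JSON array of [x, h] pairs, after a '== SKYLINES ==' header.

== SKYLINES ==
[[15,17],[16,0]]
[[15,17],[16,0],[22,17],[34,0]]
[[15,17],[20,0],[22,17],[34,0]]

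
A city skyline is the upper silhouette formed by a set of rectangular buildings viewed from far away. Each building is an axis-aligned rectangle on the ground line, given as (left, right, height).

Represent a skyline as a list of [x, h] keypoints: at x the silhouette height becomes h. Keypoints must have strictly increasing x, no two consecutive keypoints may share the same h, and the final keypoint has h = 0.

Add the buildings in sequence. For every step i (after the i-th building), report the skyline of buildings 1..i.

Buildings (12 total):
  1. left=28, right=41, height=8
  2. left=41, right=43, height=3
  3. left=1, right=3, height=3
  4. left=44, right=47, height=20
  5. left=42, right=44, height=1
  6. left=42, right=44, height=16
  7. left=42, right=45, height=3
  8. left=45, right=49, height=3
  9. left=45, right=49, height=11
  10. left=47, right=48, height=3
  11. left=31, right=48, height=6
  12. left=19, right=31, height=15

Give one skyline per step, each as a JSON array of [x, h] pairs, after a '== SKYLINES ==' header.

== SKYLINES ==
[[28,8],[41,0]]
[[28,8],[41,3],[43,0]]
[[1,3],[3,0],[28,8],[41,3],[43,0]]
[[1,3],[3,0],[28,8],[41,3],[43,0],[44,20],[47,0]]
[[1,3],[3,0],[28,8],[41,3],[43,1],[44,20],[47,0]]
[[1,3],[3,0],[28,8],[41,3],[42,16],[44,20],[47,0]]
[[1,3],[3,0],[28,8],[41,3],[42,16],[44,20],[47,0]]
[[1,3],[3,0],[28,8],[41,3],[42,16],[44,20],[47,3],[49,0]]
[[1,3],[3,0],[28,8],[41,3],[42,16],[44,20],[47,11],[49,0]]
[[1,3],[3,0],[28,8],[41,3],[42,16],[44,20],[47,11],[49,0]]
[[1,3],[3,0],[28,8],[41,6],[42,16],[44,20],[47,11],[49,0]]
[[1,3],[3,0],[19,15],[31,8],[41,6],[42,16],[44,20],[47,11],[49,0]]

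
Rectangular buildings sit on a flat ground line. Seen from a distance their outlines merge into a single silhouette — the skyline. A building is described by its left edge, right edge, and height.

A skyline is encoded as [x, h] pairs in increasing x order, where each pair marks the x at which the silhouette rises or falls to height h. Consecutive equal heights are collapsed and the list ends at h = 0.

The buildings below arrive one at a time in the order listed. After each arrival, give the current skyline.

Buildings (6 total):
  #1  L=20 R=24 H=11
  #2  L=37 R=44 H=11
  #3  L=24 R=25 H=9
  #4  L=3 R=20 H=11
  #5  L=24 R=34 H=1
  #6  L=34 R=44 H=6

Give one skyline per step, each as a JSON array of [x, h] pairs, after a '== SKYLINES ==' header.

== SKYLINES ==
[[20,11],[24,0]]
[[20,11],[24,0],[37,11],[44,0]]
[[20,11],[24,9],[25,0],[37,11],[44,0]]
[[3,11],[24,9],[25,0],[37,11],[44,0]]
[[3,11],[24,9],[25,1],[34,0],[37,11],[44,0]]
[[3,11],[24,9],[25,1],[34,6],[37,11],[44,0]]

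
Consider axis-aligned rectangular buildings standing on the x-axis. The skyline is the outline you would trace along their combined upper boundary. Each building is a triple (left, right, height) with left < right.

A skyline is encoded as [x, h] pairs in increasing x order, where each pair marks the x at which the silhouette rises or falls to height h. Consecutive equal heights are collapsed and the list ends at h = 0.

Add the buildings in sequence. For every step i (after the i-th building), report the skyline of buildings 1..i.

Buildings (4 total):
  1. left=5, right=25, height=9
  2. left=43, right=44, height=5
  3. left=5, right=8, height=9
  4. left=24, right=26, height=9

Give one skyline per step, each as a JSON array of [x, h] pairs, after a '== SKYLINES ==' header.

== SKYLINES ==
[[5,9],[25,0]]
[[5,9],[25,0],[43,5],[44,0]]
[[5,9],[25,0],[43,5],[44,0]]
[[5,9],[26,0],[43,5],[44,0]]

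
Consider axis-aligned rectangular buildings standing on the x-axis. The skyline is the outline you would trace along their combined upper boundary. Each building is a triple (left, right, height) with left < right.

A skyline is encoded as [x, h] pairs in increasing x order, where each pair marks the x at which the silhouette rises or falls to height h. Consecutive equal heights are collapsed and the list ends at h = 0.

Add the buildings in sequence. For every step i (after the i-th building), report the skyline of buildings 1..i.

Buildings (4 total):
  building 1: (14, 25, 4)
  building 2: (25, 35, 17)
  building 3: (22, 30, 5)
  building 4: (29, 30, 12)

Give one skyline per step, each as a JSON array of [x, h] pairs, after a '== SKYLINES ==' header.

== SKYLINES ==
[[14,4],[25,0]]
[[14,4],[25,17],[35,0]]
[[14,4],[22,5],[25,17],[35,0]]
[[14,4],[22,5],[25,17],[35,0]]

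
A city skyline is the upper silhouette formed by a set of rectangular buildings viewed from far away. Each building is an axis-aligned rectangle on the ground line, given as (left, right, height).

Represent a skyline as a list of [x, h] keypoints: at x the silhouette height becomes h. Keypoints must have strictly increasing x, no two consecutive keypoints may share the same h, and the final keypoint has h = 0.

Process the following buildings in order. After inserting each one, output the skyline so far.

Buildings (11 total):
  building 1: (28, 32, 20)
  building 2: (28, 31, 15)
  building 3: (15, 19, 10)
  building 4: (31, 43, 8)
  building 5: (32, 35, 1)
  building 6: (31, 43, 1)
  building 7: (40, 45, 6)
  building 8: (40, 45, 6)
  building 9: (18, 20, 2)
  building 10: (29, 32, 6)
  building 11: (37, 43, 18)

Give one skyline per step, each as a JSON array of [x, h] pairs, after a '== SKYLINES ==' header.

== SKYLINES ==
[[28,20],[32,0]]
[[28,20],[32,0]]
[[15,10],[19,0],[28,20],[32,0]]
[[15,10],[19,0],[28,20],[32,8],[43,0]]
[[15,10],[19,0],[28,20],[32,8],[43,0]]
[[15,10],[19,0],[28,20],[32,8],[43,0]]
[[15,10],[19,0],[28,20],[32,8],[43,6],[45,0]]
[[15,10],[19,0],[28,20],[32,8],[43,6],[45,0]]
[[15,10],[19,2],[20,0],[28,20],[32,8],[43,6],[45,0]]
[[15,10],[19,2],[20,0],[28,20],[32,8],[43,6],[45,0]]
[[15,10],[19,2],[20,0],[28,20],[32,8],[37,18],[43,6],[45,0]]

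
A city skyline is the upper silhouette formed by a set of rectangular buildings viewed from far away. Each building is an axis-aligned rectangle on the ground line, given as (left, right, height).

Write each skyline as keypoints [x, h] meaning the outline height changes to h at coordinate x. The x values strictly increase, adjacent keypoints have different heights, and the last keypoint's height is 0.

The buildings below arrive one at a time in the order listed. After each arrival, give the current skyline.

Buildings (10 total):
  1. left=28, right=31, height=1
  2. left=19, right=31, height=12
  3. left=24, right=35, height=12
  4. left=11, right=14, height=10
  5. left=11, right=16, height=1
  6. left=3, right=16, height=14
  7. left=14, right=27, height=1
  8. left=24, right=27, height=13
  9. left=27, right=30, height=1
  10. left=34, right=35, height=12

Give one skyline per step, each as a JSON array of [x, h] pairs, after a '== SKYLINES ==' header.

== SKYLINES ==
[[28,1],[31,0]]
[[19,12],[31,0]]
[[19,12],[35,0]]
[[11,10],[14,0],[19,12],[35,0]]
[[11,10],[14,1],[16,0],[19,12],[35,0]]
[[3,14],[16,0],[19,12],[35,0]]
[[3,14],[16,1],[19,12],[35,0]]
[[3,14],[16,1],[19,12],[24,13],[27,12],[35,0]]
[[3,14],[16,1],[19,12],[24,13],[27,12],[35,0]]
[[3,14],[16,1],[19,12],[24,13],[27,12],[35,0]]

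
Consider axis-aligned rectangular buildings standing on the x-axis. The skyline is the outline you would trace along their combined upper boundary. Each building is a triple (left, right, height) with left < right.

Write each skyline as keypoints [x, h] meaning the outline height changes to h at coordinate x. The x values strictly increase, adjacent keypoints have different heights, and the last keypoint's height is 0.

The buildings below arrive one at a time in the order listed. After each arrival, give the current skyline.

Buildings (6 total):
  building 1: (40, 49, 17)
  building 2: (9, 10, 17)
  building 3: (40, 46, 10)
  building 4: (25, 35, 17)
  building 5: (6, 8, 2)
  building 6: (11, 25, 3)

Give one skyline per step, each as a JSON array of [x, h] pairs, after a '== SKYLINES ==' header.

== SKYLINES ==
[[40,17],[49,0]]
[[9,17],[10,0],[40,17],[49,0]]
[[9,17],[10,0],[40,17],[49,0]]
[[9,17],[10,0],[25,17],[35,0],[40,17],[49,0]]
[[6,2],[8,0],[9,17],[10,0],[25,17],[35,0],[40,17],[49,0]]
[[6,2],[8,0],[9,17],[10,0],[11,3],[25,17],[35,0],[40,17],[49,0]]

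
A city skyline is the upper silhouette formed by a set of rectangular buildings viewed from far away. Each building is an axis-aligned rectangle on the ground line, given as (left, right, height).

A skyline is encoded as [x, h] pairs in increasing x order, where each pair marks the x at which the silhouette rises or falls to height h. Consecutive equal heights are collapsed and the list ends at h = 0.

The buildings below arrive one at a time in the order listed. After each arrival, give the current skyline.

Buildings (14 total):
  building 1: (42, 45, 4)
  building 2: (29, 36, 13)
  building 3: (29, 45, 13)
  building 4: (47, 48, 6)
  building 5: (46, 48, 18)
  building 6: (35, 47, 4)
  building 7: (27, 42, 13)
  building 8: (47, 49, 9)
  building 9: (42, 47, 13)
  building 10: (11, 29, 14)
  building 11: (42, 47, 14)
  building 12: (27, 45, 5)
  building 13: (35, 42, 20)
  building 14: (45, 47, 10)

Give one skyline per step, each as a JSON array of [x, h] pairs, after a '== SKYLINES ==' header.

== SKYLINES ==
[[42,4],[45,0]]
[[29,13],[36,0],[42,4],[45,0]]
[[29,13],[45,0]]
[[29,13],[45,0],[47,6],[48,0]]
[[29,13],[45,0],[46,18],[48,0]]
[[29,13],[45,4],[46,18],[48,0]]
[[27,13],[45,4],[46,18],[48,0]]
[[27,13],[45,4],[46,18],[48,9],[49,0]]
[[27,13],[46,18],[48,9],[49,0]]
[[11,14],[29,13],[46,18],[48,9],[49,0]]
[[11,14],[29,13],[42,14],[46,18],[48,9],[49,0]]
[[11,14],[29,13],[42,14],[46,18],[48,9],[49,0]]
[[11,14],[29,13],[35,20],[42,14],[46,18],[48,9],[49,0]]
[[11,14],[29,13],[35,20],[42,14],[46,18],[48,9],[49,0]]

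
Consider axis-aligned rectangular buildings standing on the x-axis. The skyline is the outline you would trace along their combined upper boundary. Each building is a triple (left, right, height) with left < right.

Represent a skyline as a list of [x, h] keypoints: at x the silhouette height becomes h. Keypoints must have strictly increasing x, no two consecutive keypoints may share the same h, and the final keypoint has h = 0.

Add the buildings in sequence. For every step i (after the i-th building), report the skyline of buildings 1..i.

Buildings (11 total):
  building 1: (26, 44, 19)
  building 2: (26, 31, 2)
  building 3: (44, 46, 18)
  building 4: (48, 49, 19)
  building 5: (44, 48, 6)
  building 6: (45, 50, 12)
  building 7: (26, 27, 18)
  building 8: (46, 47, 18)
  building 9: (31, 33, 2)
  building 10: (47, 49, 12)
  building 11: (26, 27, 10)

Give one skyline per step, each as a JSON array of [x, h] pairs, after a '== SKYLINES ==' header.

== SKYLINES ==
[[26,19],[44,0]]
[[26,19],[44,0]]
[[26,19],[44,18],[46,0]]
[[26,19],[44,18],[46,0],[48,19],[49,0]]
[[26,19],[44,18],[46,6],[48,19],[49,0]]
[[26,19],[44,18],[46,12],[48,19],[49,12],[50,0]]
[[26,19],[44,18],[46,12],[48,19],[49,12],[50,0]]
[[26,19],[44,18],[47,12],[48,19],[49,12],[50,0]]
[[26,19],[44,18],[47,12],[48,19],[49,12],[50,0]]
[[26,19],[44,18],[47,12],[48,19],[49,12],[50,0]]
[[26,19],[44,18],[47,12],[48,19],[49,12],[50,0]]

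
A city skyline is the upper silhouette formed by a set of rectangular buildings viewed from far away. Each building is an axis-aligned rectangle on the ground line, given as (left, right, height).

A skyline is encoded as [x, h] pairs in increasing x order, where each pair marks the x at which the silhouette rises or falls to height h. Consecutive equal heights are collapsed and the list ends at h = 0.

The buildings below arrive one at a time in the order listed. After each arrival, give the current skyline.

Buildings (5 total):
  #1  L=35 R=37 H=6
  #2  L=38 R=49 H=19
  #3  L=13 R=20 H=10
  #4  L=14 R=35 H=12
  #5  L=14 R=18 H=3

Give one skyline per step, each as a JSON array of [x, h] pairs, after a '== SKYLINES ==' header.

== SKYLINES ==
[[35,6],[37,0]]
[[35,6],[37,0],[38,19],[49,0]]
[[13,10],[20,0],[35,6],[37,0],[38,19],[49,0]]
[[13,10],[14,12],[35,6],[37,0],[38,19],[49,0]]
[[13,10],[14,12],[35,6],[37,0],[38,19],[49,0]]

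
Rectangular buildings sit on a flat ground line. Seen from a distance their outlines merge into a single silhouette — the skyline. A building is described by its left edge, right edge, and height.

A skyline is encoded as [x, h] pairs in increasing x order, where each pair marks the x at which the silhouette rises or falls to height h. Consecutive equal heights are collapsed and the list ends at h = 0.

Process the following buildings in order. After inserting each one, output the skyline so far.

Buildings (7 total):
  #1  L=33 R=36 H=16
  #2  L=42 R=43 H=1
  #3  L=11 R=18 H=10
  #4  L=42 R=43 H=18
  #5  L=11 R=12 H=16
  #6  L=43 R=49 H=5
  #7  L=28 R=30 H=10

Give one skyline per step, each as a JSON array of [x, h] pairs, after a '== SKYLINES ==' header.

== SKYLINES ==
[[33,16],[36,0]]
[[33,16],[36,0],[42,1],[43,0]]
[[11,10],[18,0],[33,16],[36,0],[42,1],[43,0]]
[[11,10],[18,0],[33,16],[36,0],[42,18],[43,0]]
[[11,16],[12,10],[18,0],[33,16],[36,0],[42,18],[43,0]]
[[11,16],[12,10],[18,0],[33,16],[36,0],[42,18],[43,5],[49,0]]
[[11,16],[12,10],[18,0],[28,10],[30,0],[33,16],[36,0],[42,18],[43,5],[49,0]]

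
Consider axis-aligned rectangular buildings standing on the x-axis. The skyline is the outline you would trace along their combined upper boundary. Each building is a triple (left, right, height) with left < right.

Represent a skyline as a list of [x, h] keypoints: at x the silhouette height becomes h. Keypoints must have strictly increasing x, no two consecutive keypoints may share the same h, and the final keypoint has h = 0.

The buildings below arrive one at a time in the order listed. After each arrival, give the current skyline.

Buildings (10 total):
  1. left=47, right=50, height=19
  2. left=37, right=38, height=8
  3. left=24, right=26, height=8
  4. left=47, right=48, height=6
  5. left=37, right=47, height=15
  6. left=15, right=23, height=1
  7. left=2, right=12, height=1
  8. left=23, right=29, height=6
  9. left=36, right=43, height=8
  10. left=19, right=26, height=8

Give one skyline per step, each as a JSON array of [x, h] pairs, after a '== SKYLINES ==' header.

== SKYLINES ==
[[47,19],[50,0]]
[[37,8],[38,0],[47,19],[50,0]]
[[24,8],[26,0],[37,8],[38,0],[47,19],[50,0]]
[[24,8],[26,0],[37,8],[38,0],[47,19],[50,0]]
[[24,8],[26,0],[37,15],[47,19],[50,0]]
[[15,1],[23,0],[24,8],[26,0],[37,15],[47,19],[50,0]]
[[2,1],[12,0],[15,1],[23,0],[24,8],[26,0],[37,15],[47,19],[50,0]]
[[2,1],[12,0],[15,1],[23,6],[24,8],[26,6],[29,0],[37,15],[47,19],[50,0]]
[[2,1],[12,0],[15,1],[23,6],[24,8],[26,6],[29,0],[36,8],[37,15],[47,19],[50,0]]
[[2,1],[12,0],[15,1],[19,8],[26,6],[29,0],[36,8],[37,15],[47,19],[50,0]]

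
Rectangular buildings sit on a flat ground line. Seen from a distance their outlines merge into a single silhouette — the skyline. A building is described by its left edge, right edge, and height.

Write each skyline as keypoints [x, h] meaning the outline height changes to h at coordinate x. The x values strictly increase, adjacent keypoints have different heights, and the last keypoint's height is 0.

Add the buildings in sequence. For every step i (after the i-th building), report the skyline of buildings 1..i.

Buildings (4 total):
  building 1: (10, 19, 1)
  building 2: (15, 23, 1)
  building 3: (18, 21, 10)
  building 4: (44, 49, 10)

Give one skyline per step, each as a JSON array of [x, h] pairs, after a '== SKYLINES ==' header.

== SKYLINES ==
[[10,1],[19,0]]
[[10,1],[23,0]]
[[10,1],[18,10],[21,1],[23,0]]
[[10,1],[18,10],[21,1],[23,0],[44,10],[49,0]]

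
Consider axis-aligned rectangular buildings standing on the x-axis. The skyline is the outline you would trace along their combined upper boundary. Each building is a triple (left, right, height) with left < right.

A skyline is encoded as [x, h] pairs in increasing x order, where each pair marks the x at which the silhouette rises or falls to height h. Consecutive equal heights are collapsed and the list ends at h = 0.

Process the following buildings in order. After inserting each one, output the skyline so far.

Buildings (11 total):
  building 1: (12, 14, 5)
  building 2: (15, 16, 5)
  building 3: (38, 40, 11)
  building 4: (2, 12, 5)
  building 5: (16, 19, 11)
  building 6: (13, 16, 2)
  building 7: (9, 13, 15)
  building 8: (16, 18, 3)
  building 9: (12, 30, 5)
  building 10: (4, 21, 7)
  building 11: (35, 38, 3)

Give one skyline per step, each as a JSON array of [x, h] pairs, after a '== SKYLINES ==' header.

== SKYLINES ==
[[12,5],[14,0]]
[[12,5],[14,0],[15,5],[16,0]]
[[12,5],[14,0],[15,5],[16,0],[38,11],[40,0]]
[[2,5],[14,0],[15,5],[16,0],[38,11],[40,0]]
[[2,5],[14,0],[15,5],[16,11],[19,0],[38,11],[40,0]]
[[2,5],[14,2],[15,5],[16,11],[19,0],[38,11],[40,0]]
[[2,5],[9,15],[13,5],[14,2],[15,5],[16,11],[19,0],[38,11],[40,0]]
[[2,5],[9,15],[13,5],[14,2],[15,5],[16,11],[19,0],[38,11],[40,0]]
[[2,5],[9,15],[13,5],[16,11],[19,5],[30,0],[38,11],[40,0]]
[[2,5],[4,7],[9,15],[13,7],[16,11],[19,7],[21,5],[30,0],[38,11],[40,0]]
[[2,5],[4,7],[9,15],[13,7],[16,11],[19,7],[21,5],[30,0],[35,3],[38,11],[40,0]]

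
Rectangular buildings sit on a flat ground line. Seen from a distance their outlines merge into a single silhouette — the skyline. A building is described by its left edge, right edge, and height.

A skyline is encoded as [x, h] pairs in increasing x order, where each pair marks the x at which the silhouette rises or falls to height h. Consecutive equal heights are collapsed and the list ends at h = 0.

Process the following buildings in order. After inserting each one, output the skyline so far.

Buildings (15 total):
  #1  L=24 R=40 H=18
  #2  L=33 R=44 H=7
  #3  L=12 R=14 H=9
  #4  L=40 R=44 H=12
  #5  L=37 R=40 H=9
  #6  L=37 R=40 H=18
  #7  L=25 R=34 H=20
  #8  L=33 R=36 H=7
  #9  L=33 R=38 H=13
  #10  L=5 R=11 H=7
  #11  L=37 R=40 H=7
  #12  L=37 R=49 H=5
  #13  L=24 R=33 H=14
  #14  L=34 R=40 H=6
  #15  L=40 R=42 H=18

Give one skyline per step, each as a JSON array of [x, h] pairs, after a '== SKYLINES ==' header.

== SKYLINES ==
[[24,18],[40,0]]
[[24,18],[40,7],[44,0]]
[[12,9],[14,0],[24,18],[40,7],[44,0]]
[[12,9],[14,0],[24,18],[40,12],[44,0]]
[[12,9],[14,0],[24,18],[40,12],[44,0]]
[[12,9],[14,0],[24,18],[40,12],[44,0]]
[[12,9],[14,0],[24,18],[25,20],[34,18],[40,12],[44,0]]
[[12,9],[14,0],[24,18],[25,20],[34,18],[40,12],[44,0]]
[[12,9],[14,0],[24,18],[25,20],[34,18],[40,12],[44,0]]
[[5,7],[11,0],[12,9],[14,0],[24,18],[25,20],[34,18],[40,12],[44,0]]
[[5,7],[11,0],[12,9],[14,0],[24,18],[25,20],[34,18],[40,12],[44,0]]
[[5,7],[11,0],[12,9],[14,0],[24,18],[25,20],[34,18],[40,12],[44,5],[49,0]]
[[5,7],[11,0],[12,9],[14,0],[24,18],[25,20],[34,18],[40,12],[44,5],[49,0]]
[[5,7],[11,0],[12,9],[14,0],[24,18],[25,20],[34,18],[40,12],[44,5],[49,0]]
[[5,7],[11,0],[12,9],[14,0],[24,18],[25,20],[34,18],[42,12],[44,5],[49,0]]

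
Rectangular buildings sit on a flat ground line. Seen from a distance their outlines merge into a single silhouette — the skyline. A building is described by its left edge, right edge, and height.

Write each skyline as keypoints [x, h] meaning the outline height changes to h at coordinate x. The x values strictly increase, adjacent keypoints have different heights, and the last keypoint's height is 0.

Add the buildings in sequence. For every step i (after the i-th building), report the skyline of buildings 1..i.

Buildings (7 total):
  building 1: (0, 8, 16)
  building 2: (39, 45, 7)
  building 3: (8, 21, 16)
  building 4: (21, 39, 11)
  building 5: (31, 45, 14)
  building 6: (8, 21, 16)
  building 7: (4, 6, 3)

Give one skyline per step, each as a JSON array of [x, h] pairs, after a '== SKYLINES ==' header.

== SKYLINES ==
[[0,16],[8,0]]
[[0,16],[8,0],[39,7],[45,0]]
[[0,16],[21,0],[39,7],[45,0]]
[[0,16],[21,11],[39,7],[45,0]]
[[0,16],[21,11],[31,14],[45,0]]
[[0,16],[21,11],[31,14],[45,0]]
[[0,16],[21,11],[31,14],[45,0]]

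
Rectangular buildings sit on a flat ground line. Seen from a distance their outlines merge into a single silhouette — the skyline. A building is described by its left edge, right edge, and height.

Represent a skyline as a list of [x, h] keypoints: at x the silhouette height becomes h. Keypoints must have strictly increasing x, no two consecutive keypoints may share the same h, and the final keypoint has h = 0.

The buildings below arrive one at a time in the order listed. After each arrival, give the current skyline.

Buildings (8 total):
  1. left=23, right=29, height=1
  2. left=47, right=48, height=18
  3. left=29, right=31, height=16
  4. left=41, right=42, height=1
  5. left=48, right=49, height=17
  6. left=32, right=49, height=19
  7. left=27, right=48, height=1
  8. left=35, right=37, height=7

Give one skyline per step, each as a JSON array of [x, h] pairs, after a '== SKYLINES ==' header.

== SKYLINES ==
[[23,1],[29,0]]
[[23,1],[29,0],[47,18],[48,0]]
[[23,1],[29,16],[31,0],[47,18],[48,0]]
[[23,1],[29,16],[31,0],[41,1],[42,0],[47,18],[48,0]]
[[23,1],[29,16],[31,0],[41,1],[42,0],[47,18],[48,17],[49,0]]
[[23,1],[29,16],[31,0],[32,19],[49,0]]
[[23,1],[29,16],[31,1],[32,19],[49,0]]
[[23,1],[29,16],[31,1],[32,19],[49,0]]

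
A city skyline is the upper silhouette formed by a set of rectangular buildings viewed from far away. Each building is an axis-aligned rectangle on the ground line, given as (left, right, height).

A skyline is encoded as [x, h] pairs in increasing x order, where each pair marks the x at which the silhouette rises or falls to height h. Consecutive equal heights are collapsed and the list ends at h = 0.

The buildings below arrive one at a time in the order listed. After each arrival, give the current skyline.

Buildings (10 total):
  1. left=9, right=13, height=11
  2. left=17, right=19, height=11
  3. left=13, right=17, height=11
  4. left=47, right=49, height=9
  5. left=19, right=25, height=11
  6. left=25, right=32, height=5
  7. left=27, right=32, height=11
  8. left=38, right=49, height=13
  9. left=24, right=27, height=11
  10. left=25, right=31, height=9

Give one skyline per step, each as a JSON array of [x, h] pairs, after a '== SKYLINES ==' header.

== SKYLINES ==
[[9,11],[13,0]]
[[9,11],[13,0],[17,11],[19,0]]
[[9,11],[19,0]]
[[9,11],[19,0],[47,9],[49,0]]
[[9,11],[25,0],[47,9],[49,0]]
[[9,11],[25,5],[32,0],[47,9],[49,0]]
[[9,11],[25,5],[27,11],[32,0],[47,9],[49,0]]
[[9,11],[25,5],[27,11],[32,0],[38,13],[49,0]]
[[9,11],[32,0],[38,13],[49,0]]
[[9,11],[32,0],[38,13],[49,0]]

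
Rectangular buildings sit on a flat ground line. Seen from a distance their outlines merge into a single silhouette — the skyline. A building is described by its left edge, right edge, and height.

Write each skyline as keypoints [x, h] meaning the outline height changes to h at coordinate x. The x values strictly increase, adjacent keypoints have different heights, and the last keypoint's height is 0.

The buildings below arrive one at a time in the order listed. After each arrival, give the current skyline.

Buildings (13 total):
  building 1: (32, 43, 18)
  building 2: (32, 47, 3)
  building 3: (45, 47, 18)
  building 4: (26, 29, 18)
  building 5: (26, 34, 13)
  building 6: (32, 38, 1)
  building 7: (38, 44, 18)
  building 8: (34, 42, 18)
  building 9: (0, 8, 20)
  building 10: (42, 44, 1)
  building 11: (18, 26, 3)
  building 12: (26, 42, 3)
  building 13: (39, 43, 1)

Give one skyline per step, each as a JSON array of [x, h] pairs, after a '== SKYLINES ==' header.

== SKYLINES ==
[[32,18],[43,0]]
[[32,18],[43,3],[47,0]]
[[32,18],[43,3],[45,18],[47,0]]
[[26,18],[29,0],[32,18],[43,3],[45,18],[47,0]]
[[26,18],[29,13],[32,18],[43,3],[45,18],[47,0]]
[[26,18],[29,13],[32,18],[43,3],[45,18],[47,0]]
[[26,18],[29,13],[32,18],[44,3],[45,18],[47,0]]
[[26,18],[29,13],[32,18],[44,3],[45,18],[47,0]]
[[0,20],[8,0],[26,18],[29,13],[32,18],[44,3],[45,18],[47,0]]
[[0,20],[8,0],[26,18],[29,13],[32,18],[44,3],[45,18],[47,0]]
[[0,20],[8,0],[18,3],[26,18],[29,13],[32,18],[44,3],[45,18],[47,0]]
[[0,20],[8,0],[18,3],[26,18],[29,13],[32,18],[44,3],[45,18],[47,0]]
[[0,20],[8,0],[18,3],[26,18],[29,13],[32,18],[44,3],[45,18],[47,0]]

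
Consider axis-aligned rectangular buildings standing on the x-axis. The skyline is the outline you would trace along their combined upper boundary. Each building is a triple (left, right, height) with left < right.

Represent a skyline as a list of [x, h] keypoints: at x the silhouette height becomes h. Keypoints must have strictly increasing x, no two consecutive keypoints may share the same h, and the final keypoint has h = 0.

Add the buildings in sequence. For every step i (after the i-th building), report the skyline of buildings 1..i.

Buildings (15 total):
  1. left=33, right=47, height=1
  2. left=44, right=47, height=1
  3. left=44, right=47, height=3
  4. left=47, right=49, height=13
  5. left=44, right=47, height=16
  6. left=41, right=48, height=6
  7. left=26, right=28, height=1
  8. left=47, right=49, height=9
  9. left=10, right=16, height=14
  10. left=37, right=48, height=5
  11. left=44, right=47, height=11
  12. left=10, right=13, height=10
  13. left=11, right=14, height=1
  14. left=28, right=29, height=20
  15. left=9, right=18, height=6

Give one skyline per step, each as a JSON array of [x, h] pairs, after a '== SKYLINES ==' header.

== SKYLINES ==
[[33,1],[47,0]]
[[33,1],[47,0]]
[[33,1],[44,3],[47,0]]
[[33,1],[44,3],[47,13],[49,0]]
[[33,1],[44,16],[47,13],[49,0]]
[[33,1],[41,6],[44,16],[47,13],[49,0]]
[[26,1],[28,0],[33,1],[41,6],[44,16],[47,13],[49,0]]
[[26,1],[28,0],[33,1],[41,6],[44,16],[47,13],[49,0]]
[[10,14],[16,0],[26,1],[28,0],[33,1],[41,6],[44,16],[47,13],[49,0]]
[[10,14],[16,0],[26,1],[28,0],[33,1],[37,5],[41,6],[44,16],[47,13],[49,0]]
[[10,14],[16,0],[26,1],[28,0],[33,1],[37,5],[41,6],[44,16],[47,13],[49,0]]
[[10,14],[16,0],[26,1],[28,0],[33,1],[37,5],[41,6],[44,16],[47,13],[49,0]]
[[10,14],[16,0],[26,1],[28,0],[33,1],[37,5],[41,6],[44,16],[47,13],[49,0]]
[[10,14],[16,0],[26,1],[28,20],[29,0],[33,1],[37,5],[41,6],[44,16],[47,13],[49,0]]
[[9,6],[10,14],[16,6],[18,0],[26,1],[28,20],[29,0],[33,1],[37,5],[41,6],[44,16],[47,13],[49,0]]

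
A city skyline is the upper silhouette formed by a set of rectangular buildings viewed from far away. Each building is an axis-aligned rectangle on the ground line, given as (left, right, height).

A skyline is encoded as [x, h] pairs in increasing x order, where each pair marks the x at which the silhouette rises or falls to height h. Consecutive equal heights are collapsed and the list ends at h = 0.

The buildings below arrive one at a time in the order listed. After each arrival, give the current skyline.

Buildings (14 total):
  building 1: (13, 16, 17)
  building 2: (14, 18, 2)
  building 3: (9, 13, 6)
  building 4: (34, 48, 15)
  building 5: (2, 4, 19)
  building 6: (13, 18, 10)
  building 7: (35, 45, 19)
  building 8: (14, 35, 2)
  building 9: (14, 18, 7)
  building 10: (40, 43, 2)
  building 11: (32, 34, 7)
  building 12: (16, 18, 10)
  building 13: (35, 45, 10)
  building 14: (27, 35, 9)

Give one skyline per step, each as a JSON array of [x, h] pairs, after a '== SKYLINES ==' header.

== SKYLINES ==
[[13,17],[16,0]]
[[13,17],[16,2],[18,0]]
[[9,6],[13,17],[16,2],[18,0]]
[[9,6],[13,17],[16,2],[18,0],[34,15],[48,0]]
[[2,19],[4,0],[9,6],[13,17],[16,2],[18,0],[34,15],[48,0]]
[[2,19],[4,0],[9,6],[13,17],[16,10],[18,0],[34,15],[48,0]]
[[2,19],[4,0],[9,6],[13,17],[16,10],[18,0],[34,15],[35,19],[45,15],[48,0]]
[[2,19],[4,0],[9,6],[13,17],[16,10],[18,2],[34,15],[35,19],[45,15],[48,0]]
[[2,19],[4,0],[9,6],[13,17],[16,10],[18,2],[34,15],[35,19],[45,15],[48,0]]
[[2,19],[4,0],[9,6],[13,17],[16,10],[18,2],[34,15],[35,19],[45,15],[48,0]]
[[2,19],[4,0],[9,6],[13,17],[16,10],[18,2],[32,7],[34,15],[35,19],[45,15],[48,0]]
[[2,19],[4,0],[9,6],[13,17],[16,10],[18,2],[32,7],[34,15],[35,19],[45,15],[48,0]]
[[2,19],[4,0],[9,6],[13,17],[16,10],[18,2],[32,7],[34,15],[35,19],[45,15],[48,0]]
[[2,19],[4,0],[9,6],[13,17],[16,10],[18,2],[27,9],[34,15],[35,19],[45,15],[48,0]]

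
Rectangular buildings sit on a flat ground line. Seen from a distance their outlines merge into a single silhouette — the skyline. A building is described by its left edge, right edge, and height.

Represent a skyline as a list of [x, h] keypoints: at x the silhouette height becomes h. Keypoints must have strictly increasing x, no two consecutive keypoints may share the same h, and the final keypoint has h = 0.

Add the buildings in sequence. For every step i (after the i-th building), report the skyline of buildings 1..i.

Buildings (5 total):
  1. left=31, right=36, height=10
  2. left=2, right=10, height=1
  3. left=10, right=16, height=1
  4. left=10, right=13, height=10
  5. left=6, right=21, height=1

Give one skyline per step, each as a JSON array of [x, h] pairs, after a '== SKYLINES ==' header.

== SKYLINES ==
[[31,10],[36,0]]
[[2,1],[10,0],[31,10],[36,0]]
[[2,1],[16,0],[31,10],[36,0]]
[[2,1],[10,10],[13,1],[16,0],[31,10],[36,0]]
[[2,1],[10,10],[13,1],[21,0],[31,10],[36,0]]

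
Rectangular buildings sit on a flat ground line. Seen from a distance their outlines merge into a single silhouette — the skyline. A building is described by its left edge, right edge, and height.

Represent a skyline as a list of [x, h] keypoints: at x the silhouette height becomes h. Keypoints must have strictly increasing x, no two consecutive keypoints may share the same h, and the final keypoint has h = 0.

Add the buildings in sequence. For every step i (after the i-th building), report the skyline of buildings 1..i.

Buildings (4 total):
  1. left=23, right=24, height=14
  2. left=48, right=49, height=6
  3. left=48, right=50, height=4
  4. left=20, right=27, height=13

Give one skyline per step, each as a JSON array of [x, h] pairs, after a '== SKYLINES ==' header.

== SKYLINES ==
[[23,14],[24,0]]
[[23,14],[24,0],[48,6],[49,0]]
[[23,14],[24,0],[48,6],[49,4],[50,0]]
[[20,13],[23,14],[24,13],[27,0],[48,6],[49,4],[50,0]]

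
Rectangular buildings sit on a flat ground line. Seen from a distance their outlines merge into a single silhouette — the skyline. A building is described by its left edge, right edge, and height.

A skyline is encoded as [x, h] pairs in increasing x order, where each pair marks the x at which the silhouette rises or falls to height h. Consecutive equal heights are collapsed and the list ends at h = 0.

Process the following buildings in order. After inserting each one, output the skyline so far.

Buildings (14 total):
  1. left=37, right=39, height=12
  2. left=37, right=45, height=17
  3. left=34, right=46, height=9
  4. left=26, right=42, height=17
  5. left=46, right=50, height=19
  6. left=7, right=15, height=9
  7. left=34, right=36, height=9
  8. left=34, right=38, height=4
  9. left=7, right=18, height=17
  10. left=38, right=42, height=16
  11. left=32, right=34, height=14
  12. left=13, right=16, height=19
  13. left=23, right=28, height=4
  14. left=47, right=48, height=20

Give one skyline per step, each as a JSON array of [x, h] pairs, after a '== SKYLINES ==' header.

== SKYLINES ==
[[37,12],[39,0]]
[[37,17],[45,0]]
[[34,9],[37,17],[45,9],[46,0]]
[[26,17],[45,9],[46,0]]
[[26,17],[45,9],[46,19],[50,0]]
[[7,9],[15,0],[26,17],[45,9],[46,19],[50,0]]
[[7,9],[15,0],[26,17],[45,9],[46,19],[50,0]]
[[7,9],[15,0],[26,17],[45,9],[46,19],[50,0]]
[[7,17],[18,0],[26,17],[45,9],[46,19],[50,0]]
[[7,17],[18,0],[26,17],[45,9],[46,19],[50,0]]
[[7,17],[18,0],[26,17],[45,9],[46,19],[50,0]]
[[7,17],[13,19],[16,17],[18,0],[26,17],[45,9],[46,19],[50,0]]
[[7,17],[13,19],[16,17],[18,0],[23,4],[26,17],[45,9],[46,19],[50,0]]
[[7,17],[13,19],[16,17],[18,0],[23,4],[26,17],[45,9],[46,19],[47,20],[48,19],[50,0]]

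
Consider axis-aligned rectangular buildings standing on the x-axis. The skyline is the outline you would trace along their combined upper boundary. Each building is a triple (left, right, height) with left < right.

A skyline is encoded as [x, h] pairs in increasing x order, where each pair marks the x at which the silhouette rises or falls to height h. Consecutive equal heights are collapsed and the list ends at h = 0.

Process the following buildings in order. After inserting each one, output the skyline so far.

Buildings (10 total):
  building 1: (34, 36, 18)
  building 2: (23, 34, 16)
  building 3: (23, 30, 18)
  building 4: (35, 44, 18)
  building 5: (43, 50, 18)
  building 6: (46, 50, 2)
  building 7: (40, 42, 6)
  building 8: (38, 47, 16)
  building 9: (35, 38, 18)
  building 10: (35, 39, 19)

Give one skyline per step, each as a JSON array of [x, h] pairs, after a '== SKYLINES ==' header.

== SKYLINES ==
[[34,18],[36,0]]
[[23,16],[34,18],[36,0]]
[[23,18],[30,16],[34,18],[36,0]]
[[23,18],[30,16],[34,18],[44,0]]
[[23,18],[30,16],[34,18],[50,0]]
[[23,18],[30,16],[34,18],[50,0]]
[[23,18],[30,16],[34,18],[50,0]]
[[23,18],[30,16],[34,18],[50,0]]
[[23,18],[30,16],[34,18],[50,0]]
[[23,18],[30,16],[34,18],[35,19],[39,18],[50,0]]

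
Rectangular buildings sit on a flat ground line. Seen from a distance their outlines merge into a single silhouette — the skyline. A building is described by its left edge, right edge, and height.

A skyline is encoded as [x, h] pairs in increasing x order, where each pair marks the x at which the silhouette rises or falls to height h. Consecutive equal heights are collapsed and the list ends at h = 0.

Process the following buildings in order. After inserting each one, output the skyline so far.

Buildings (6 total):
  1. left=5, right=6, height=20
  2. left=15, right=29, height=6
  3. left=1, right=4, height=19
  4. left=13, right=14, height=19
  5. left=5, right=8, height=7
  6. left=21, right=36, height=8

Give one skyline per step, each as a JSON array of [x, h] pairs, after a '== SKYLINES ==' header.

== SKYLINES ==
[[5,20],[6,0]]
[[5,20],[6,0],[15,6],[29,0]]
[[1,19],[4,0],[5,20],[6,0],[15,6],[29,0]]
[[1,19],[4,0],[5,20],[6,0],[13,19],[14,0],[15,6],[29,0]]
[[1,19],[4,0],[5,20],[6,7],[8,0],[13,19],[14,0],[15,6],[29,0]]
[[1,19],[4,0],[5,20],[6,7],[8,0],[13,19],[14,0],[15,6],[21,8],[36,0]]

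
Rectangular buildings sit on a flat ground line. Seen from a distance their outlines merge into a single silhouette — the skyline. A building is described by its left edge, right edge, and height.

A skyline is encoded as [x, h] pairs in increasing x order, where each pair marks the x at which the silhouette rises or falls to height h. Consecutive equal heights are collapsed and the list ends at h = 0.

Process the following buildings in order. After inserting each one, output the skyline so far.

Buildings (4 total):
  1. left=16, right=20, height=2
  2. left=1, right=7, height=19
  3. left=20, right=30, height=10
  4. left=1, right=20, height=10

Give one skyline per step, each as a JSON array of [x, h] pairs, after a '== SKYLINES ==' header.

== SKYLINES ==
[[16,2],[20,0]]
[[1,19],[7,0],[16,2],[20,0]]
[[1,19],[7,0],[16,2],[20,10],[30,0]]
[[1,19],[7,10],[30,0]]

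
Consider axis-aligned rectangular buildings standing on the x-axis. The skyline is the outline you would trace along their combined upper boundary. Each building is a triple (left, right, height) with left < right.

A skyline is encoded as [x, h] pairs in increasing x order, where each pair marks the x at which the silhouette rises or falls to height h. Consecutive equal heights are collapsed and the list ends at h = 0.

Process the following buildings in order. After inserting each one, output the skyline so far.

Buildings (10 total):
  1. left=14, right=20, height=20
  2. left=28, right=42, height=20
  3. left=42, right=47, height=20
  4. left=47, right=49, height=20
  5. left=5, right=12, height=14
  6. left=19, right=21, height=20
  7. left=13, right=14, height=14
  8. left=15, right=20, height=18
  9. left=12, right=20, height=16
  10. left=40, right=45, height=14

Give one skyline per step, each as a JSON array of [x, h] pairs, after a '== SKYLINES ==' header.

== SKYLINES ==
[[14,20],[20,0]]
[[14,20],[20,0],[28,20],[42,0]]
[[14,20],[20,0],[28,20],[47,0]]
[[14,20],[20,0],[28,20],[49,0]]
[[5,14],[12,0],[14,20],[20,0],[28,20],[49,0]]
[[5,14],[12,0],[14,20],[21,0],[28,20],[49,0]]
[[5,14],[12,0],[13,14],[14,20],[21,0],[28,20],[49,0]]
[[5,14],[12,0],[13,14],[14,20],[21,0],[28,20],[49,0]]
[[5,14],[12,16],[14,20],[21,0],[28,20],[49,0]]
[[5,14],[12,16],[14,20],[21,0],[28,20],[49,0]]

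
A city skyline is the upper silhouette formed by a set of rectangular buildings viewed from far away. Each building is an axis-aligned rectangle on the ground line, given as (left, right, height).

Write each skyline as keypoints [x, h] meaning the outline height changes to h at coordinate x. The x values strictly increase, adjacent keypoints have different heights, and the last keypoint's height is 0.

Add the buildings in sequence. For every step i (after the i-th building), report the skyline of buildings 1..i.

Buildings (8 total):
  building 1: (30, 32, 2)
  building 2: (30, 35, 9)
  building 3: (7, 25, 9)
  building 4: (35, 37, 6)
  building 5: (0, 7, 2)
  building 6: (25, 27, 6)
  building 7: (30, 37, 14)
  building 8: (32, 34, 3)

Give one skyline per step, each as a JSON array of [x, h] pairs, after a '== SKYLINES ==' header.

== SKYLINES ==
[[30,2],[32,0]]
[[30,9],[35,0]]
[[7,9],[25,0],[30,9],[35,0]]
[[7,9],[25,0],[30,9],[35,6],[37,0]]
[[0,2],[7,9],[25,0],[30,9],[35,6],[37,0]]
[[0,2],[7,9],[25,6],[27,0],[30,9],[35,6],[37,0]]
[[0,2],[7,9],[25,6],[27,0],[30,14],[37,0]]
[[0,2],[7,9],[25,6],[27,0],[30,14],[37,0]]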